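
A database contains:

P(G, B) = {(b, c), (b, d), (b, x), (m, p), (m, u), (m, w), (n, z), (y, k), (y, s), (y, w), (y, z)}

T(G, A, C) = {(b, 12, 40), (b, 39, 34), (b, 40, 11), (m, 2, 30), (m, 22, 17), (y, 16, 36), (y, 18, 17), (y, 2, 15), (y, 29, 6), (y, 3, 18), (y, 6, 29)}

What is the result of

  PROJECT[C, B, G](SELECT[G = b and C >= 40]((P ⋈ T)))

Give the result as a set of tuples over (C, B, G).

Joining P and T on G yields {(b, c, 12, 40), (b, c, 39, 34), (b, c, 40, 11), (b, d, 12, 40), (b, d, 39, 34), (b, d, 40, 11), (b, x, 12, 40), (b, x, 39, 34), (b, x, 40, 11), (m, p, 2, 30), (m, p, 22, 17), (m, u, 2, 30), (m, u, 22, 17), (m, w, 2, 30), (m, w, 22, 17), (y, k, 16, 36), (y, k, 18, 17), (y, k, 2, 15), (y, k, 29, 6), (y, k, 3, 18), (y, k, 6, 29), (y, s, 16, 36), (y, s, 18, 17), (y, s, 2, 15), (y, s, 29, 6), (y, s, 3, 18), (y, s, 6, 29), (y, w, 16, 36), (y, w, 18, 17), (y, w, 2, 15), (y, w, 29, 6), (y, w, 3, 18), (y, w, 6, 29), (y, z, 16, 36), (y, z, 18, 17), (y, z, 2, 15), (y, z, 29, 6), (y, z, 3, 18), (y, z, 6, 29)}.
Filtering on G = b and C >= 40 leaves {(b, c, 12, 40), (b, d, 12, 40), (b, x, 12, 40)}.
Projecting to C, B, G: {(40, c, b), (40, d, b), (40, x, b)}

{(40, c, b), (40, d, b), (40, x, b)}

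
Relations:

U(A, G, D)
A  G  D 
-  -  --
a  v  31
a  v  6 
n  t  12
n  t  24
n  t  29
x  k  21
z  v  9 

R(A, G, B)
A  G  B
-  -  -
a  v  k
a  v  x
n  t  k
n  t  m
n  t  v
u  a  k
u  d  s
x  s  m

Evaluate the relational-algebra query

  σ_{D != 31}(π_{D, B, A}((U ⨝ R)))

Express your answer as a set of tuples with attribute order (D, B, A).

Joining U and R on A, G yields {(a, v, 31, k), (a, v, 31, x), (a, v, 6, k), (a, v, 6, x), (n, t, 12, k), (n, t, 12, m), (n, t, 12, v), (n, t, 24, k), (n, t, 24, m), (n, t, 24, v), (n, t, 29, k), (n, t, 29, m), (n, t, 29, v)}.
Keep only column(s) D, B, A: {(12, k, n), (12, m, n), (12, v, n), (24, k, n), (24, m, n), (24, v, n), (29, k, n), (29, m, n), (29, v, n), (31, k, a), (31, x, a), (6, k, a), (6, x, a)}
σ[D != 31]: keep tuples satisfying D != 31 → {(12, k, n), (12, m, n), (12, v, n), (24, k, n), (24, m, n), (24, v, n), (29, k, n), (29, m, n), (29, v, n), (6, k, a), (6, x, a)}

{(12, k, n), (12, m, n), (12, v, n), (24, k, n), (24, m, n), (24, v, n), (29, k, n), (29, m, n), (29, v, n), (6, k, a), (6, x, a)}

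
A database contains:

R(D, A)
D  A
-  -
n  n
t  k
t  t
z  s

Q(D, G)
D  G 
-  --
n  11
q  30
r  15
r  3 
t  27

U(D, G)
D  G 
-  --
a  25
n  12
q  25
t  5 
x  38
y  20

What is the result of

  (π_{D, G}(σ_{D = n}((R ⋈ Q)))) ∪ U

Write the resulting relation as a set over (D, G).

Joining R and Q on D yields {(n, n, 11), (t, k, 27), (t, t, 27)}.
Apply σ_{D = n}; surviving tuples: {(n, n, 11)}
π_{D, G} gives {(n, 11)}.
Union: {(n, 11)} with {(a, 25), (n, 12), (q, 25), (t, 5), (x, 38), (y, 20)} → {(a, 25), (n, 11), (n, 12), (q, 25), (t, 5), (x, 38), (y, 20)}

{(a, 25), (n, 11), (n, 12), (q, 25), (t, 5), (x, 38), (y, 20)}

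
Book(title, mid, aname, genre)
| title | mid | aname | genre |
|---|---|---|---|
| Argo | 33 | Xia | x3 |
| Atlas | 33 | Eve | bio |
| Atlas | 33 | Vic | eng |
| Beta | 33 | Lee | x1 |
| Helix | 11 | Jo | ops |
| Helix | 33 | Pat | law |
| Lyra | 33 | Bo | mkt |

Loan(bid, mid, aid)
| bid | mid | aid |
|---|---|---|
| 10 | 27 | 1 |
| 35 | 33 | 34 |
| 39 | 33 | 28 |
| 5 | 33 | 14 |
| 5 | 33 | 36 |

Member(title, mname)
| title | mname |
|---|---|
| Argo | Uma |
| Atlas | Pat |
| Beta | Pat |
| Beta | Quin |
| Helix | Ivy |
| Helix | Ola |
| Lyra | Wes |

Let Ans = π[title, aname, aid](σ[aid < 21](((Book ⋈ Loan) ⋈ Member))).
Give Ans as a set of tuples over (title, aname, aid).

Natural join on mid: {(Argo, 33, Xia, x3, 35, 34), (Argo, 33, Xia, x3, 39, 28), (Argo, 33, Xia, x3, 5, 14), (Argo, 33, Xia, x3, 5, 36), (Atlas, 33, Eve, bio, 35, 34), (Atlas, 33, Eve, bio, 39, 28), (Atlas, 33, Eve, bio, 5, 14), (Atlas, 33, Eve, bio, 5, 36), (Atlas, 33, Vic, eng, 35, 34), (Atlas, 33, Vic, eng, 39, 28), (Atlas, 33, Vic, eng, 5, 14), (Atlas, 33, Vic, eng, 5, 36), (Beta, 33, Lee, x1, 35, 34), (Beta, 33, Lee, x1, 39, 28), (Beta, 33, Lee, x1, 5, 14), (Beta, 33, Lee, x1, 5, 36), (Helix, 33, Pat, law, 35, 34), (Helix, 33, Pat, law, 39, 28), (Helix, 33, Pat, law, 5, 14), (Helix, 33, Pat, law, 5, 36), (Lyra, 33, Bo, mkt, 35, 34), (Lyra, 33, Bo, mkt, 39, 28), (Lyra, 33, Bo, mkt, 5, 14), (Lyra, 33, Bo, mkt, 5, 36)}
Natural join on title: {(Argo, 33, Xia, x3, 35, 34, Uma), (Argo, 33, Xia, x3, 39, 28, Uma), (Argo, 33, Xia, x3, 5, 14, Uma), (Argo, 33, Xia, x3, 5, 36, Uma), (Atlas, 33, Eve, bio, 35, 34, Pat), (Atlas, 33, Eve, bio, 39, 28, Pat), (Atlas, 33, Eve, bio, 5, 14, Pat), (Atlas, 33, Eve, bio, 5, 36, Pat), (Atlas, 33, Vic, eng, 35, 34, Pat), (Atlas, 33, Vic, eng, 39, 28, Pat), (Atlas, 33, Vic, eng, 5, 14, Pat), (Atlas, 33, Vic, eng, 5, 36, Pat), (Beta, 33, Lee, x1, 35, 34, Pat), (Beta, 33, Lee, x1, 35, 34, Quin), (Beta, 33, Lee, x1, 39, 28, Pat), (Beta, 33, Lee, x1, 39, 28, Quin), (Beta, 33, Lee, x1, 5, 14, Pat), (Beta, 33, Lee, x1, 5, 14, Quin), (Beta, 33, Lee, x1, 5, 36, Pat), (Beta, 33, Lee, x1, 5, 36, Quin), (Helix, 33, Pat, law, 35, 34, Ivy), (Helix, 33, Pat, law, 35, 34, Ola), (Helix, 33, Pat, law, 39, 28, Ivy), (Helix, 33, Pat, law, 39, 28, Ola), (Helix, 33, Pat, law, 5, 14, Ivy), (Helix, 33, Pat, law, 5, 14, Ola), (Helix, 33, Pat, law, 5, 36, Ivy), (Helix, 33, Pat, law, 5, 36, Ola), (Lyra, 33, Bo, mkt, 35, 34, Wes), (Lyra, 33, Bo, mkt, 39, 28, Wes), (Lyra, 33, Bo, mkt, 5, 14, Wes), (Lyra, 33, Bo, mkt, 5, 36, Wes)}
Apply σ_{aid < 21}; surviving tuples: {(Argo, 33, Xia, x3, 5, 14, Uma), (Atlas, 33, Eve, bio, 5, 14, Pat), (Atlas, 33, Vic, eng, 5, 14, Pat), (Beta, 33, Lee, x1, 5, 14, Pat), (Beta, 33, Lee, x1, 5, 14, Quin), (Helix, 33, Pat, law, 5, 14, Ivy), (Helix, 33, Pat, law, 5, 14, Ola), (Lyra, 33, Bo, mkt, 5, 14, Wes)}
Keep only column(s) title, aname, aid (2 duplicate(s) eliminated): {(Argo, Xia, 14), (Atlas, Eve, 14), (Atlas, Vic, 14), (Beta, Lee, 14), (Helix, Pat, 14), (Lyra, Bo, 14)}

{(Argo, Xia, 14), (Atlas, Eve, 14), (Atlas, Vic, 14), (Beta, Lee, 14), (Helix, Pat, 14), (Lyra, Bo, 14)}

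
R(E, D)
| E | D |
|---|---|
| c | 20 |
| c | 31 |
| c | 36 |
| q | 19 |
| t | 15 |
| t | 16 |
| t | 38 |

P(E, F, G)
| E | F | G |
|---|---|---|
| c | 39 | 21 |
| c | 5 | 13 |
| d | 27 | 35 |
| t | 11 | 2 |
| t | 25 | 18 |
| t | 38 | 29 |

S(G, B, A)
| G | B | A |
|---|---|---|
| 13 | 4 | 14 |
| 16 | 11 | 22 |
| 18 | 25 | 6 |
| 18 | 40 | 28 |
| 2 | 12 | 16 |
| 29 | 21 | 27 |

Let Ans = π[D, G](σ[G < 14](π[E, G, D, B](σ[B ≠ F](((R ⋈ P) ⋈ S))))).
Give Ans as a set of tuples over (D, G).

Natural join on E: {(c, 20, 39, 21), (c, 20, 5, 13), (c, 31, 39, 21), (c, 31, 5, 13), (c, 36, 39, 21), (c, 36, 5, 13), (t, 15, 11, 2), (t, 15, 25, 18), (t, 15, 38, 29), (t, 16, 11, 2), (t, 16, 25, 18), (t, 16, 38, 29), (t, 38, 11, 2), (t, 38, 25, 18), (t, 38, 38, 29)}
Natural join on G: {(c, 20, 5, 13, 4, 14), (c, 31, 5, 13, 4, 14), (c, 36, 5, 13, 4, 14), (t, 15, 11, 2, 12, 16), (t, 15, 25, 18, 25, 6), (t, 15, 25, 18, 40, 28), (t, 15, 38, 29, 21, 27), (t, 16, 11, 2, 12, 16), (t, 16, 25, 18, 25, 6), (t, 16, 25, 18, 40, 28), (t, 16, 38, 29, 21, 27), (t, 38, 11, 2, 12, 16), (t, 38, 25, 18, 25, 6), (t, 38, 25, 18, 40, 28), (t, 38, 38, 29, 21, 27)}
Filtering on B ≠ F leaves {(c, 20, 5, 13, 4, 14), (c, 31, 5, 13, 4, 14), (c, 36, 5, 13, 4, 14), (t, 15, 11, 2, 12, 16), (t, 15, 25, 18, 40, 28), (t, 15, 38, 29, 21, 27), (t, 16, 11, 2, 12, 16), (t, 16, 25, 18, 40, 28), (t, 16, 38, 29, 21, 27), (t, 38, 11, 2, 12, 16), (t, 38, 25, 18, 40, 28), (t, 38, 38, 29, 21, 27)}.
π_{E, G, D, B} gives {(c, 13, 20, 4), (c, 13, 31, 4), (c, 13, 36, 4), (t, 18, 15, 40), (t, 18, 16, 40), (t, 18, 38, 40), (t, 2, 15, 12), (t, 2, 16, 12), (t, 2, 38, 12), (t, 29, 15, 21), (t, 29, 16, 21), (t, 29, 38, 21)}.
Filtering on G < 14 leaves {(c, 13, 20, 4), (c, 13, 31, 4), (c, 13, 36, 4), (t, 2, 15, 12), (t, 2, 16, 12), (t, 2, 38, 12)}.
π_{D, G} gives {(15, 2), (16, 2), (20, 13), (31, 13), (36, 13), (38, 2)}.

{(15, 2), (16, 2), (20, 13), (31, 13), (36, 13), (38, 2)}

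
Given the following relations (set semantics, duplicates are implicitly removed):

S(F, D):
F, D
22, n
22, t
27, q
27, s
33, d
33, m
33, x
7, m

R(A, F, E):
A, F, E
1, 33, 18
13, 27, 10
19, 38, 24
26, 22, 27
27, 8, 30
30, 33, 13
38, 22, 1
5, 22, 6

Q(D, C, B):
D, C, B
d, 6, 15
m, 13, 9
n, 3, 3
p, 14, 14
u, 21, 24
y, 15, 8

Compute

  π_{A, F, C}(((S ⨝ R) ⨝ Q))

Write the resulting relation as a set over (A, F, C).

{(1, 33, 13), (1, 33, 6), (26, 22, 3), (30, 33, 13), (30, 33, 6), (38, 22, 3), (5, 22, 3)}

S ⋈ R (natural join on F): {(22, n, 26, 27), (22, n, 38, 1), (22, n, 5, 6), (22, t, 26, 27), (22, t, 38, 1), (22, t, 5, 6), (27, q, 13, 10), (27, s, 13, 10), (33, d, 1, 18), (33, d, 30, 13), (33, m, 1, 18), (33, m, 30, 13), (33, x, 1, 18), (33, x, 30, 13)}
(S ⨝ R) ⋈ Q (natural join on D): {(22, n, 26, 27, 3, 3), (22, n, 38, 1, 3, 3), (22, n, 5, 6, 3, 3), (33, d, 1, 18, 6, 15), (33, d, 30, 13, 6, 15), (33, m, 1, 18, 13, 9), (33, m, 30, 13, 13, 9)}
π_{A, F, C} gives {(1, 33, 13), (1, 33, 6), (26, 22, 3), (30, 33, 13), (30, 33, 6), (38, 22, 3), (5, 22, 3)}.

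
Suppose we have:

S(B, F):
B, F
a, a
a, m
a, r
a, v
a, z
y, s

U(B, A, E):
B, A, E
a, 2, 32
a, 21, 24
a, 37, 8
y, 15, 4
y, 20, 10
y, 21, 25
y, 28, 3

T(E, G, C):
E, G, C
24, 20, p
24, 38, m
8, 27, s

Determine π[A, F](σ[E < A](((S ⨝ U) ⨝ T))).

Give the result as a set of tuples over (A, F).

S ⋈ U (natural join on B): {(a, a, 2, 32), (a, a, 21, 24), (a, a, 37, 8), (a, m, 2, 32), (a, m, 21, 24), (a, m, 37, 8), (a, r, 2, 32), (a, r, 21, 24), (a, r, 37, 8), (a, v, 2, 32), (a, v, 21, 24), (a, v, 37, 8), (a, z, 2, 32), (a, z, 21, 24), (a, z, 37, 8), (y, s, 15, 4), (y, s, 20, 10), (y, s, 21, 25), (y, s, 28, 3)}
(S ⨝ U) ⋈ T (natural join on E): {(a, a, 21, 24, 20, p), (a, a, 21, 24, 38, m), (a, a, 37, 8, 27, s), (a, m, 21, 24, 20, p), (a, m, 21, 24, 38, m), (a, m, 37, 8, 27, s), (a, r, 21, 24, 20, p), (a, r, 21, 24, 38, m), (a, r, 37, 8, 27, s), (a, v, 21, 24, 20, p), (a, v, 21, 24, 38, m), (a, v, 37, 8, 27, s), (a, z, 21, 24, 20, p), (a, z, 21, 24, 38, m), (a, z, 37, 8, 27, s)}
Selection E < A: {(a, a, 37, 8, 27, s), (a, m, 37, 8, 27, s), (a, r, 37, 8, 27, s), (a, v, 37, 8, 27, s), (a, z, 37, 8, 27, s)}
π_{A, F} gives {(37, a), (37, m), (37, r), (37, v), (37, z)}.

{(37, a), (37, m), (37, r), (37, v), (37, z)}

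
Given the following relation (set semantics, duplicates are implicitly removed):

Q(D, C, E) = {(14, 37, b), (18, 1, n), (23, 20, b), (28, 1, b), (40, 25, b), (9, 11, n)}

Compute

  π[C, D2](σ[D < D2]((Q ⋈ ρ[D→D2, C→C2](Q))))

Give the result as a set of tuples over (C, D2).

ρ[D→D2, C→C2]: schema becomes (D2, C2, E); tuples unchanged.
Natural join on E: {(14, 37, b, 14, 37), (14, 37, b, 23, 20), (14, 37, b, 28, 1), (14, 37, b, 40, 25), (18, 1, n, 18, 1), (18, 1, n, 9, 11), (23, 20, b, 14, 37), (23, 20, b, 23, 20), (23, 20, b, 28, 1), (23, 20, b, 40, 25), (28, 1, b, 14, 37), (28, 1, b, 23, 20), (28, 1, b, 28, 1), (28, 1, b, 40, 25), (40, 25, b, 14, 37), (40, 25, b, 23, 20), (40, 25, b, 28, 1), (40, 25, b, 40, 25), (9, 11, n, 18, 1), (9, 11, n, 9, 11)}
Selection D < D2: {(14, 37, b, 23, 20), (14, 37, b, 28, 1), (14, 37, b, 40, 25), (23, 20, b, 28, 1), (23, 20, b, 40, 25), (28, 1, b, 40, 25), (9, 11, n, 18, 1)}
Keep only column(s) C, D2: {(1, 40), (11, 18), (20, 28), (20, 40), (37, 23), (37, 28), (37, 40)}

{(1, 40), (11, 18), (20, 28), (20, 40), (37, 23), (37, 28), (37, 40)}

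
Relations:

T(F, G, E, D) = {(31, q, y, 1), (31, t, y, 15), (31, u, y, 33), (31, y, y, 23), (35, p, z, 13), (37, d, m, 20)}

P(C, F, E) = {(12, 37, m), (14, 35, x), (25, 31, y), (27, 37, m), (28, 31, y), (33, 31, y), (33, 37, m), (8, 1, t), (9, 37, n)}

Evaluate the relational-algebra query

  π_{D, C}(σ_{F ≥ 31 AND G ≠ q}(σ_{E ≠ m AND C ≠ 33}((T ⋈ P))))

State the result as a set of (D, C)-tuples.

{(15, 25), (15, 28), (23, 25), (23, 28), (33, 25), (33, 28)}

Joining T and P on F, E yields {(31, q, y, 1, 25), (31, q, y, 1, 28), (31, q, y, 1, 33), (31, t, y, 15, 25), (31, t, y, 15, 28), (31, t, y, 15, 33), (31, u, y, 33, 25), (31, u, y, 33, 28), (31, u, y, 33, 33), (31, y, y, 23, 25), (31, y, y, 23, 28), (31, y, y, 23, 33), (37, d, m, 20, 12), (37, d, m, 20, 27), (37, d, m, 20, 33)}.
Filtering on E ≠ m AND C ≠ 33 leaves {(31, q, y, 1, 25), (31, q, y, 1, 28), (31, t, y, 15, 25), (31, t, y, 15, 28), (31, u, y, 33, 25), (31, u, y, 33, 28), (31, y, y, 23, 25), (31, y, y, 23, 28)}.
Filtering on F ≥ 31 AND G ≠ q leaves {(31, t, y, 15, 25), (31, t, y, 15, 28), (31, u, y, 33, 25), (31, u, y, 33, 28), (31, y, y, 23, 25), (31, y, y, 23, 28)}.
π[D, C]: project onto (D, C) → {(15, 25), (15, 28), (23, 25), (23, 28), (33, 25), (33, 28)}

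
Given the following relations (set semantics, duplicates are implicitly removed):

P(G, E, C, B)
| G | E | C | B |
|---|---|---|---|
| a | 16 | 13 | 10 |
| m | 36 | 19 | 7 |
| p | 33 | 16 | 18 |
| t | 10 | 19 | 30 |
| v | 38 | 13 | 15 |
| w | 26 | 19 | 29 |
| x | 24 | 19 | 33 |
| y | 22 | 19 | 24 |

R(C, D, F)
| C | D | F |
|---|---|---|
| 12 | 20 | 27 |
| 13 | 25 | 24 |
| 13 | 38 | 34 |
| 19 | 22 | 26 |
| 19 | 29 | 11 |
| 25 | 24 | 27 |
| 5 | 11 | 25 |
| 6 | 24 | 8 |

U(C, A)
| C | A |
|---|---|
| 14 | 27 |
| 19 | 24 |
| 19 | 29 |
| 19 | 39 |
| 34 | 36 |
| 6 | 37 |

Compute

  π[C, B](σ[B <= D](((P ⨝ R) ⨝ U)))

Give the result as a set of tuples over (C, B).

Natural join on C: {(a, 16, 13, 10, 25, 24), (a, 16, 13, 10, 38, 34), (m, 36, 19, 7, 22, 26), (m, 36, 19, 7, 29, 11), (t, 10, 19, 30, 22, 26), (t, 10, 19, 30, 29, 11), (v, 38, 13, 15, 25, 24), (v, 38, 13, 15, 38, 34), (w, 26, 19, 29, 22, 26), (w, 26, 19, 29, 29, 11), (x, 24, 19, 33, 22, 26), (x, 24, 19, 33, 29, 11), (y, 22, 19, 24, 22, 26), (y, 22, 19, 24, 29, 11)}
Natural join on C: {(m, 36, 19, 7, 22, 26, 24), (m, 36, 19, 7, 22, 26, 29), (m, 36, 19, 7, 22, 26, 39), (m, 36, 19, 7, 29, 11, 24), (m, 36, 19, 7, 29, 11, 29), (m, 36, 19, 7, 29, 11, 39), (t, 10, 19, 30, 22, 26, 24), (t, 10, 19, 30, 22, 26, 29), (t, 10, 19, 30, 22, 26, 39), (t, 10, 19, 30, 29, 11, 24), (t, 10, 19, 30, 29, 11, 29), (t, 10, 19, 30, 29, 11, 39), (w, 26, 19, 29, 22, 26, 24), (w, 26, 19, 29, 22, 26, 29), (w, 26, 19, 29, 22, 26, 39), (w, 26, 19, 29, 29, 11, 24), (w, 26, 19, 29, 29, 11, 29), (w, 26, 19, 29, 29, 11, 39), (x, 24, 19, 33, 22, 26, 24), (x, 24, 19, 33, 22, 26, 29), (x, 24, 19, 33, 22, 26, 39), (x, 24, 19, 33, 29, 11, 24), (x, 24, 19, 33, 29, 11, 29), (x, 24, 19, 33, 29, 11, 39), (y, 22, 19, 24, 22, 26, 24), (y, 22, 19, 24, 22, 26, 29), (y, 22, 19, 24, 22, 26, 39), (y, 22, 19, 24, 29, 11, 24), (y, 22, 19, 24, 29, 11, 29), (y, 22, 19, 24, 29, 11, 39)}
σ[B <= D]: keep tuples satisfying B <= D → {(m, 36, 19, 7, 22, 26, 24), (m, 36, 19, 7, 22, 26, 29), (m, 36, 19, 7, 22, 26, 39), (m, 36, 19, 7, 29, 11, 24), (m, 36, 19, 7, 29, 11, 29), (m, 36, 19, 7, 29, 11, 39), (w, 26, 19, 29, 29, 11, 24), (w, 26, 19, 29, 29, 11, 29), (w, 26, 19, 29, 29, 11, 39), (y, 22, 19, 24, 29, 11, 24), (y, 22, 19, 24, 29, 11, 29), (y, 22, 19, 24, 29, 11, 39)}
π_{C, B} gives {(19, 24), (19, 29), (19, 7)} (9 duplicate(s) eliminated).

{(19, 24), (19, 29), (19, 7)}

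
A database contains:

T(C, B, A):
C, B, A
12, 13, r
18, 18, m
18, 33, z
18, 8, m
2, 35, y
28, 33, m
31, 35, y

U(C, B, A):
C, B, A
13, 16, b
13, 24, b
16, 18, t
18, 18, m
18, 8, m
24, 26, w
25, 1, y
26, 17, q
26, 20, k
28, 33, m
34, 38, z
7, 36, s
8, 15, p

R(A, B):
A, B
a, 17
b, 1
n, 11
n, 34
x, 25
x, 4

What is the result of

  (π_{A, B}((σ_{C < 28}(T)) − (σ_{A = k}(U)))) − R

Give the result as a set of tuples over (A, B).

{(m, 18), (m, 8), (r, 13), (y, 35), (z, 33)}

σ[C < 28]: keep tuples satisfying C < 28 → {(12, 13, r), (18, 18, m), (18, 33, z), (18, 8, m), (2, 35, y)}
σ[A = k]: keep tuples satisfying A = k → {(26, 20, k)}
Taking the difference: {(12, 13, r), (18, 18, m), (18, 33, z), (18, 8, m), (2, 35, y)}
Projecting to A, B: {(m, 18), (m, 8), (r, 13), (y, 35), (z, 33)}
Taking the difference: {(m, 18), (m, 8), (r, 13), (y, 35), (z, 33)}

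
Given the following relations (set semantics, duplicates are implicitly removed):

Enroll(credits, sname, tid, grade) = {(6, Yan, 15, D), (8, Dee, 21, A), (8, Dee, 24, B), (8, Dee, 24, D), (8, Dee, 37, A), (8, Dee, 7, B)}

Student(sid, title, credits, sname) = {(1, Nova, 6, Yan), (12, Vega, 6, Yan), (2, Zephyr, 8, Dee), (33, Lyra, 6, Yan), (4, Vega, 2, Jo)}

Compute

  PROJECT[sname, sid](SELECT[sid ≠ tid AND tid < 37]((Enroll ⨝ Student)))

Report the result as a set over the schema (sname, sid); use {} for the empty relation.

Enroll ⋈ Student (natural join on credits, sname): {(6, Yan, 15, D, 1, Nova), (6, Yan, 15, D, 12, Vega), (6, Yan, 15, D, 33, Lyra), (8, Dee, 21, A, 2, Zephyr), (8, Dee, 24, B, 2, Zephyr), (8, Dee, 24, D, 2, Zephyr), (8, Dee, 37, A, 2, Zephyr), (8, Dee, 7, B, 2, Zephyr)}
Selection sid ≠ tid AND tid < 37: {(6, Yan, 15, D, 1, Nova), (6, Yan, 15, D, 12, Vega), (6, Yan, 15, D, 33, Lyra), (8, Dee, 21, A, 2, Zephyr), (8, Dee, 24, B, 2, Zephyr), (8, Dee, 24, D, 2, Zephyr), (8, Dee, 7, B, 2, Zephyr)}
π[sname, sid]: project onto (sname, sid) (3 duplicate(s) eliminated) → {(Dee, 2), (Yan, 1), (Yan, 12), (Yan, 33)}

{(Dee, 2), (Yan, 1), (Yan, 12), (Yan, 33)}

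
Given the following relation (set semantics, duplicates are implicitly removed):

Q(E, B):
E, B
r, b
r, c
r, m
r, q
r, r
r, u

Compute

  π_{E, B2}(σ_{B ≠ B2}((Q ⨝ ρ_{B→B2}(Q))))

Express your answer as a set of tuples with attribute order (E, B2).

ρ[B→B2]: schema becomes (E, B2); tuples unchanged.
Joining Q and ρ_{B→B2}(Q) on E yields {(r, b, b), (r, b, c), (r, b, m), (r, b, q), (r, b, r), (r, b, u), (r, c, b), (r, c, c), (r, c, m), (r, c, q), (r, c, r), (r, c, u), (r, m, b), (r, m, c), (r, m, m), (r, m, q), (r, m, r), (r, m, u), (r, q, b), (r, q, c), (r, q, m), (r, q, q), (r, q, r), (r, q, u), (r, r, b), (r, r, c), (r, r, m), (r, r, q), (r, r, r), (r, r, u), (r, u, b), (r, u, c), (r, u, m), (r, u, q), (r, u, r), (r, u, u)}.
σ[B ≠ B2]: keep tuples satisfying B ≠ B2 → {(r, b, c), (r, b, m), (r, b, q), (r, b, r), (r, b, u), (r, c, b), (r, c, m), (r, c, q), (r, c, r), (r, c, u), (r, m, b), (r, m, c), (r, m, q), (r, m, r), (r, m, u), (r, q, b), (r, q, c), (r, q, m), (r, q, r), (r, q, u), (r, r, b), (r, r, c), (r, r, m), (r, r, q), (r, r, u), (r, u, b), (r, u, c), (r, u, m), (r, u, q), (r, u, r)}
π[E, B2]: project onto (E, B2) (24 duplicate(s) eliminated) → {(r, b), (r, c), (r, m), (r, q), (r, r), (r, u)}

{(r, b), (r, c), (r, m), (r, q), (r, r), (r, u)}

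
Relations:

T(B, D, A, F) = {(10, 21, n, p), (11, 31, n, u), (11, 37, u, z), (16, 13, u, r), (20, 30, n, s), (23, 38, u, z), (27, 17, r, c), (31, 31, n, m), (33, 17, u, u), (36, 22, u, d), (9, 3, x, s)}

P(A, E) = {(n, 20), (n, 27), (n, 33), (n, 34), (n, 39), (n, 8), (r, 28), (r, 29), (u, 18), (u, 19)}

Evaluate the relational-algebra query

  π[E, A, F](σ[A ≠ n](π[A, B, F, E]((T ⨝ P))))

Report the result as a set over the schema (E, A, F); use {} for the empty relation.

{(18, u, d), (18, u, r), (18, u, u), (18, u, z), (19, u, d), (19, u, r), (19, u, u), (19, u, z), (28, r, c), (29, r, c)}

Joining T and P on A yields {(10, 21, n, p, 20), (10, 21, n, p, 27), (10, 21, n, p, 33), (10, 21, n, p, 34), (10, 21, n, p, 39), (10, 21, n, p, 8), (11, 31, n, u, 20), (11, 31, n, u, 27), (11, 31, n, u, 33), (11, 31, n, u, 34), (11, 31, n, u, 39), (11, 31, n, u, 8), (11, 37, u, z, 18), (11, 37, u, z, 19), (16, 13, u, r, 18), (16, 13, u, r, 19), (20, 30, n, s, 20), (20, 30, n, s, 27), (20, 30, n, s, 33), (20, 30, n, s, 34), (20, 30, n, s, 39), (20, 30, n, s, 8), (23, 38, u, z, 18), (23, 38, u, z, 19), (27, 17, r, c, 28), (27, 17, r, c, 29), (31, 31, n, m, 20), (31, 31, n, m, 27), (31, 31, n, m, 33), (31, 31, n, m, 34), (31, 31, n, m, 39), (31, 31, n, m, 8), (33, 17, u, u, 18), (33, 17, u, u, 19), (36, 22, u, d, 18), (36, 22, u, d, 19)}.
Keep only column(s) A, B, F, E: {(n, 10, p, 20), (n, 10, p, 27), (n, 10, p, 33), (n, 10, p, 34), (n, 10, p, 39), (n, 10, p, 8), (n, 11, u, 20), (n, 11, u, 27), (n, 11, u, 33), (n, 11, u, 34), (n, 11, u, 39), (n, 11, u, 8), (n, 20, s, 20), (n, 20, s, 27), (n, 20, s, 33), (n, 20, s, 34), (n, 20, s, 39), (n, 20, s, 8), (n, 31, m, 20), (n, 31, m, 27), (n, 31, m, 33), (n, 31, m, 34), (n, 31, m, 39), (n, 31, m, 8), (r, 27, c, 28), (r, 27, c, 29), (u, 11, z, 18), (u, 11, z, 19), (u, 16, r, 18), (u, 16, r, 19), (u, 23, z, 18), (u, 23, z, 19), (u, 33, u, 18), (u, 33, u, 19), (u, 36, d, 18), (u, 36, d, 19)}
σ[A ≠ n]: keep tuples satisfying A ≠ n → {(r, 27, c, 28), (r, 27, c, 29), (u, 11, z, 18), (u, 11, z, 19), (u, 16, r, 18), (u, 16, r, 19), (u, 23, z, 18), (u, 23, z, 19), (u, 33, u, 18), (u, 33, u, 19), (u, 36, d, 18), (u, 36, d, 19)}
Keep only column(s) E, A, F (2 duplicate(s) eliminated): {(18, u, d), (18, u, r), (18, u, u), (18, u, z), (19, u, d), (19, u, r), (19, u, u), (19, u, z), (28, r, c), (29, r, c)}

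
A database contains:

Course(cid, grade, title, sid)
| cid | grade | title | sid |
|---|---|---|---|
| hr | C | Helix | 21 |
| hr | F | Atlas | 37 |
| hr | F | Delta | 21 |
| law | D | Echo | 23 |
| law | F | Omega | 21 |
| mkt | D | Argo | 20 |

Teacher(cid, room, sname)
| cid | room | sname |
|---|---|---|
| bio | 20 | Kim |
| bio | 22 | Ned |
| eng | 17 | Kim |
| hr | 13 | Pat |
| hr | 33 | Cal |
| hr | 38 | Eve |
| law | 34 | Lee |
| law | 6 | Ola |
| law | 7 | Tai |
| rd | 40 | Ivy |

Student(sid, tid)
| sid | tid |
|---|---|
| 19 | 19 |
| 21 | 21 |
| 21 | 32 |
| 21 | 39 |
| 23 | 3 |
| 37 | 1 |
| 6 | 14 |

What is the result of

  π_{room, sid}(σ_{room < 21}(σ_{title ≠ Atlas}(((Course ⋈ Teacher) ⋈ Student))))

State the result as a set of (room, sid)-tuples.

Course ⋈ Teacher (natural join on cid): {(hr, C, Helix, 21, 13, Pat), (hr, C, Helix, 21, 33, Cal), (hr, C, Helix, 21, 38, Eve), (hr, F, Atlas, 37, 13, Pat), (hr, F, Atlas, 37, 33, Cal), (hr, F, Atlas, 37, 38, Eve), (hr, F, Delta, 21, 13, Pat), (hr, F, Delta, 21, 33, Cal), (hr, F, Delta, 21, 38, Eve), (law, D, Echo, 23, 34, Lee), (law, D, Echo, 23, 6, Ola), (law, D, Echo, 23, 7, Tai), (law, F, Omega, 21, 34, Lee), (law, F, Omega, 21, 6, Ola), (law, F, Omega, 21, 7, Tai)}
(Course ⋈ Teacher) ⋈ Student (natural join on sid): {(hr, C, Helix, 21, 13, Pat, 21), (hr, C, Helix, 21, 13, Pat, 32), (hr, C, Helix, 21, 13, Pat, 39), (hr, C, Helix, 21, 33, Cal, 21), (hr, C, Helix, 21, 33, Cal, 32), (hr, C, Helix, 21, 33, Cal, 39), (hr, C, Helix, 21, 38, Eve, 21), (hr, C, Helix, 21, 38, Eve, 32), (hr, C, Helix, 21, 38, Eve, 39), (hr, F, Atlas, 37, 13, Pat, 1), (hr, F, Atlas, 37, 33, Cal, 1), (hr, F, Atlas, 37, 38, Eve, 1), (hr, F, Delta, 21, 13, Pat, 21), (hr, F, Delta, 21, 13, Pat, 32), (hr, F, Delta, 21, 13, Pat, 39), (hr, F, Delta, 21, 33, Cal, 21), (hr, F, Delta, 21, 33, Cal, 32), (hr, F, Delta, 21, 33, Cal, 39), (hr, F, Delta, 21, 38, Eve, 21), (hr, F, Delta, 21, 38, Eve, 32), (hr, F, Delta, 21, 38, Eve, 39), (law, D, Echo, 23, 34, Lee, 3), (law, D, Echo, 23, 6, Ola, 3), (law, D, Echo, 23, 7, Tai, 3), (law, F, Omega, 21, 34, Lee, 21), (law, F, Omega, 21, 34, Lee, 32), (law, F, Omega, 21, 34, Lee, 39), (law, F, Omega, 21, 6, Ola, 21), (law, F, Omega, 21, 6, Ola, 32), (law, F, Omega, 21, 6, Ola, 39), (law, F, Omega, 21, 7, Tai, 21), (law, F, Omega, 21, 7, Tai, 32), (law, F, Omega, 21, 7, Tai, 39)}
Selection title ≠ Atlas: {(hr, C, Helix, 21, 13, Pat, 21), (hr, C, Helix, 21, 13, Pat, 32), (hr, C, Helix, 21, 13, Pat, 39), (hr, C, Helix, 21, 33, Cal, 21), (hr, C, Helix, 21, 33, Cal, 32), (hr, C, Helix, 21, 33, Cal, 39), (hr, C, Helix, 21, 38, Eve, 21), (hr, C, Helix, 21, 38, Eve, 32), (hr, C, Helix, 21, 38, Eve, 39), (hr, F, Delta, 21, 13, Pat, 21), (hr, F, Delta, 21, 13, Pat, 32), (hr, F, Delta, 21, 13, Pat, 39), (hr, F, Delta, 21, 33, Cal, 21), (hr, F, Delta, 21, 33, Cal, 32), (hr, F, Delta, 21, 33, Cal, 39), (hr, F, Delta, 21, 38, Eve, 21), (hr, F, Delta, 21, 38, Eve, 32), (hr, F, Delta, 21, 38, Eve, 39), (law, D, Echo, 23, 34, Lee, 3), (law, D, Echo, 23, 6, Ola, 3), (law, D, Echo, 23, 7, Tai, 3), (law, F, Omega, 21, 34, Lee, 21), (law, F, Omega, 21, 34, Lee, 32), (law, F, Omega, 21, 34, Lee, 39), (law, F, Omega, 21, 6, Ola, 21), (law, F, Omega, 21, 6, Ola, 32), (law, F, Omega, 21, 6, Ola, 39), (law, F, Omega, 21, 7, Tai, 21), (law, F, Omega, 21, 7, Tai, 32), (law, F, Omega, 21, 7, Tai, 39)}
Selection room < 21: {(hr, C, Helix, 21, 13, Pat, 21), (hr, C, Helix, 21, 13, Pat, 32), (hr, C, Helix, 21, 13, Pat, 39), (hr, F, Delta, 21, 13, Pat, 21), (hr, F, Delta, 21, 13, Pat, 32), (hr, F, Delta, 21, 13, Pat, 39), (law, D, Echo, 23, 6, Ola, 3), (law, D, Echo, 23, 7, Tai, 3), (law, F, Omega, 21, 6, Ola, 21), (law, F, Omega, 21, 6, Ola, 32), (law, F, Omega, 21, 6, Ola, 39), (law, F, Omega, 21, 7, Tai, 21), (law, F, Omega, 21, 7, Tai, 32), (law, F, Omega, 21, 7, Tai, 39)}
Projecting to room, sid (9 duplicate(s) eliminated): {(13, 21), (6, 21), (6, 23), (7, 21), (7, 23)}

{(13, 21), (6, 21), (6, 23), (7, 21), (7, 23)}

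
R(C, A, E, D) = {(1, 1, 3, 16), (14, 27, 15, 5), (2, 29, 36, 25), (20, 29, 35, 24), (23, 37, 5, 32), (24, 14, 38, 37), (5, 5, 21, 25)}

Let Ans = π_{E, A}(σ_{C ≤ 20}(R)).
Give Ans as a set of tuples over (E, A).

{(15, 27), (21, 5), (3, 1), (35, 29), (36, 29)}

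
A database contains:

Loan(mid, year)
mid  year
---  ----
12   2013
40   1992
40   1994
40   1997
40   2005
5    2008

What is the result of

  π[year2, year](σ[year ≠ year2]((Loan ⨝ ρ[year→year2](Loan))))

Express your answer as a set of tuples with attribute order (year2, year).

{(1992, 1994), (1992, 1997), (1992, 2005), (1994, 1992), (1994, 1997), (1994, 2005), (1997, 1992), (1997, 1994), (1997, 2005), (2005, 1992), (2005, 1994), (2005, 1997)}

ρ[year→year2]: schema becomes (mid, year2); tuples unchanged.
Loan ⋈ ρ[year→year2](Loan) (natural join on mid): {(12, 2013, 2013), (40, 1992, 1992), (40, 1992, 1994), (40, 1992, 1997), (40, 1992, 2005), (40, 1994, 1992), (40, 1994, 1994), (40, 1994, 1997), (40, 1994, 2005), (40, 1997, 1992), (40, 1997, 1994), (40, 1997, 1997), (40, 1997, 2005), (40, 2005, 1992), (40, 2005, 1994), (40, 2005, 1997), (40, 2005, 2005), (5, 2008, 2008)}
Filtering on year ≠ year2 leaves {(40, 1992, 1994), (40, 1992, 1997), (40, 1992, 2005), (40, 1994, 1992), (40, 1994, 1997), (40, 1994, 2005), (40, 1997, 1992), (40, 1997, 1994), (40, 1997, 2005), (40, 2005, 1992), (40, 2005, 1994), (40, 2005, 1997)}.
Keep only column(s) year2, year: {(1992, 1994), (1992, 1997), (1992, 2005), (1994, 1992), (1994, 1997), (1994, 2005), (1997, 1992), (1997, 1994), (1997, 2005), (2005, 1992), (2005, 1994), (2005, 1997)}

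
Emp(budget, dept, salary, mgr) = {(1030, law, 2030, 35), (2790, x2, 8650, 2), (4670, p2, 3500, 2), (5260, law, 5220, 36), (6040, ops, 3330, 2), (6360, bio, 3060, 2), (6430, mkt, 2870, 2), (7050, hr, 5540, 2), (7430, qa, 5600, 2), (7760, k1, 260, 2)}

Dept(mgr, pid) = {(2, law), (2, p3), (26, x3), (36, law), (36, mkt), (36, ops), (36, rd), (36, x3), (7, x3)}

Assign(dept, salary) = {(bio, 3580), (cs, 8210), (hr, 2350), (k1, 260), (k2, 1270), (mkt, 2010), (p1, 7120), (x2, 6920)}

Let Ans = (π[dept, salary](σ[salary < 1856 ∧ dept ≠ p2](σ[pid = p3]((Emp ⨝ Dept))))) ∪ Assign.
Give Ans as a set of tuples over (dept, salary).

Emp ⋈ Dept (natural join on mgr): {(2790, x2, 8650, 2, law), (2790, x2, 8650, 2, p3), (4670, p2, 3500, 2, law), (4670, p2, 3500, 2, p3), (5260, law, 5220, 36, law), (5260, law, 5220, 36, mkt), (5260, law, 5220, 36, ops), (5260, law, 5220, 36, rd), (5260, law, 5220, 36, x3), (6040, ops, 3330, 2, law), (6040, ops, 3330, 2, p3), (6360, bio, 3060, 2, law), (6360, bio, 3060, 2, p3), (6430, mkt, 2870, 2, law), (6430, mkt, 2870, 2, p3), (7050, hr, 5540, 2, law), (7050, hr, 5540, 2, p3), (7430, qa, 5600, 2, law), (7430, qa, 5600, 2, p3), (7760, k1, 260, 2, law), (7760, k1, 260, 2, p3)}
Apply σ_{pid = p3}; surviving tuples: {(2790, x2, 8650, 2, p3), (4670, p2, 3500, 2, p3), (6040, ops, 3330, 2, p3), (6360, bio, 3060, 2, p3), (6430, mkt, 2870, 2, p3), (7050, hr, 5540, 2, p3), (7430, qa, 5600, 2, p3), (7760, k1, 260, 2, p3)}
Apply σ_{salary < 1856 ∧ dept ≠ p2}; surviving tuples: {(7760, k1, 260, 2, p3)}
π[dept, salary]: project onto (dept, salary) → {(k1, 260)}
Union: {(k1, 260)} with {(bio, 3580), (cs, 8210), (hr, 2350), (k1, 260), (k2, 1270), (mkt, 2010), (p1, 7120), (x2, 6920)} → {(bio, 3580), (cs, 8210), (hr, 2350), (k1, 260), (k2, 1270), (mkt, 2010), (p1, 7120), (x2, 6920)}

{(bio, 3580), (cs, 8210), (hr, 2350), (k1, 260), (k2, 1270), (mkt, 2010), (p1, 7120), (x2, 6920)}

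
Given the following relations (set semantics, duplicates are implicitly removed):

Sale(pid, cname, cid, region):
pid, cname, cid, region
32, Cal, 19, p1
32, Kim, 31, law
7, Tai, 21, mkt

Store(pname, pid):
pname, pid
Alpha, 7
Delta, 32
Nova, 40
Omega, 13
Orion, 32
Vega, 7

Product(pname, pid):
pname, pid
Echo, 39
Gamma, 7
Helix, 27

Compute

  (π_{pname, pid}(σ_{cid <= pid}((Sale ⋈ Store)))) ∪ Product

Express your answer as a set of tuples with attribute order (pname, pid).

Sale ⋈ Store (natural join on pid): {(32, Cal, 19, p1, Delta), (32, Cal, 19, p1, Orion), (32, Kim, 31, law, Delta), (32, Kim, 31, law, Orion), (7, Tai, 21, mkt, Alpha), (7, Tai, 21, mkt, Vega)}
Filtering on cid <= pid leaves {(32, Cal, 19, p1, Delta), (32, Cal, 19, p1, Orion), (32, Kim, 31, law, Delta), (32, Kim, 31, law, Orion)}.
Keep only column(s) pname, pid (2 duplicate(s) eliminated): {(Delta, 32), (Orion, 32)}
Taking the union: {(Delta, 32), (Echo, 39), (Gamma, 7), (Helix, 27), (Orion, 32)}

{(Delta, 32), (Echo, 39), (Gamma, 7), (Helix, 27), (Orion, 32)}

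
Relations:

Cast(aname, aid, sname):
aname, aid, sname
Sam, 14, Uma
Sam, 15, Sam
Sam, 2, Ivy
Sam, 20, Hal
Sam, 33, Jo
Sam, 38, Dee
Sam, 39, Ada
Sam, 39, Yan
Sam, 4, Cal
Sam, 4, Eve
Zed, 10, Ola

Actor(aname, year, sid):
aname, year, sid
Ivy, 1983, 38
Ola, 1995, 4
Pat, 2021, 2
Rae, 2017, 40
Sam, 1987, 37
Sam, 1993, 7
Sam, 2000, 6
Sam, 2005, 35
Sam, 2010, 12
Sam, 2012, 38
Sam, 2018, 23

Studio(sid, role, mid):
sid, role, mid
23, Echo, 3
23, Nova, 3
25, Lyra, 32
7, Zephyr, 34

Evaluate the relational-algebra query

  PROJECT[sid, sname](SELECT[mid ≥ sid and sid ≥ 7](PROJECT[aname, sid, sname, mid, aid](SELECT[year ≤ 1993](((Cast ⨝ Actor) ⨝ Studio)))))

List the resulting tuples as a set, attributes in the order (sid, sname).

Natural join on aname: {(Sam, 14, Uma, 1987, 37), (Sam, 14, Uma, 1993, 7), (Sam, 14, Uma, 2000, 6), (Sam, 14, Uma, 2005, 35), (Sam, 14, Uma, 2010, 12), (Sam, 14, Uma, 2012, 38), (Sam, 14, Uma, 2018, 23), (Sam, 15, Sam, 1987, 37), (Sam, 15, Sam, 1993, 7), (Sam, 15, Sam, 2000, 6), (Sam, 15, Sam, 2005, 35), (Sam, 15, Sam, 2010, 12), (Sam, 15, Sam, 2012, 38), (Sam, 15, Sam, 2018, 23), (Sam, 2, Ivy, 1987, 37), (Sam, 2, Ivy, 1993, 7), (Sam, 2, Ivy, 2000, 6), (Sam, 2, Ivy, 2005, 35), (Sam, 2, Ivy, 2010, 12), (Sam, 2, Ivy, 2012, 38), (Sam, 2, Ivy, 2018, 23), (Sam, 20, Hal, 1987, 37), (Sam, 20, Hal, 1993, 7), (Sam, 20, Hal, 2000, 6), (Sam, 20, Hal, 2005, 35), (Sam, 20, Hal, 2010, 12), (Sam, 20, Hal, 2012, 38), (Sam, 20, Hal, 2018, 23), (Sam, 33, Jo, 1987, 37), (Sam, 33, Jo, 1993, 7), (Sam, 33, Jo, 2000, 6), (Sam, 33, Jo, 2005, 35), (Sam, 33, Jo, 2010, 12), (Sam, 33, Jo, 2012, 38), (Sam, 33, Jo, 2018, 23), (Sam, 38, Dee, 1987, 37), (Sam, 38, Dee, 1993, 7), (Sam, 38, Dee, 2000, 6), (Sam, 38, Dee, 2005, 35), (Sam, 38, Dee, 2010, 12), (Sam, 38, Dee, 2012, 38), (Sam, 38, Dee, 2018, 23), (Sam, 39, Ada, 1987, 37), (Sam, 39, Ada, 1993, 7), (Sam, 39, Ada, 2000, 6), (Sam, 39, Ada, 2005, 35), (Sam, 39, Ada, 2010, 12), (Sam, 39, Ada, 2012, 38), (Sam, 39, Ada, 2018, 23), (Sam, 39, Yan, 1987, 37), (Sam, 39, Yan, 1993, 7), (Sam, 39, Yan, 2000, 6), (Sam, 39, Yan, 2005, 35), (Sam, 39, Yan, 2010, 12), (Sam, 39, Yan, 2012, 38), (Sam, 39, Yan, 2018, 23), (Sam, 4, Cal, 1987, 37), (Sam, 4, Cal, 1993, 7), (Sam, 4, Cal, 2000, 6), (Sam, 4, Cal, 2005, 35), (Sam, 4, Cal, 2010, 12), (Sam, 4, Cal, 2012, 38), (Sam, 4, Cal, 2018, 23), (Sam, 4, Eve, 1987, 37), (Sam, 4, Eve, 1993, 7), (Sam, 4, Eve, 2000, 6), (Sam, 4, Eve, 2005, 35), (Sam, 4, Eve, 2010, 12), (Sam, 4, Eve, 2012, 38), (Sam, 4, Eve, 2018, 23)}
Natural join on sid: {(Sam, 14, Uma, 1993, 7, Zephyr, 34), (Sam, 14, Uma, 2018, 23, Echo, 3), (Sam, 14, Uma, 2018, 23, Nova, 3), (Sam, 15, Sam, 1993, 7, Zephyr, 34), (Sam, 15, Sam, 2018, 23, Echo, 3), (Sam, 15, Sam, 2018, 23, Nova, 3), (Sam, 2, Ivy, 1993, 7, Zephyr, 34), (Sam, 2, Ivy, 2018, 23, Echo, 3), (Sam, 2, Ivy, 2018, 23, Nova, 3), (Sam, 20, Hal, 1993, 7, Zephyr, 34), (Sam, 20, Hal, 2018, 23, Echo, 3), (Sam, 20, Hal, 2018, 23, Nova, 3), (Sam, 33, Jo, 1993, 7, Zephyr, 34), (Sam, 33, Jo, 2018, 23, Echo, 3), (Sam, 33, Jo, 2018, 23, Nova, 3), (Sam, 38, Dee, 1993, 7, Zephyr, 34), (Sam, 38, Dee, 2018, 23, Echo, 3), (Sam, 38, Dee, 2018, 23, Nova, 3), (Sam, 39, Ada, 1993, 7, Zephyr, 34), (Sam, 39, Ada, 2018, 23, Echo, 3), (Sam, 39, Ada, 2018, 23, Nova, 3), (Sam, 39, Yan, 1993, 7, Zephyr, 34), (Sam, 39, Yan, 2018, 23, Echo, 3), (Sam, 39, Yan, 2018, 23, Nova, 3), (Sam, 4, Cal, 1993, 7, Zephyr, 34), (Sam, 4, Cal, 2018, 23, Echo, 3), (Sam, 4, Cal, 2018, 23, Nova, 3), (Sam, 4, Eve, 1993, 7, Zephyr, 34), (Sam, 4, Eve, 2018, 23, Echo, 3), (Sam, 4, Eve, 2018, 23, Nova, 3)}
Filtering on year ≤ 1993 leaves {(Sam, 14, Uma, 1993, 7, Zephyr, 34), (Sam, 15, Sam, 1993, 7, Zephyr, 34), (Sam, 2, Ivy, 1993, 7, Zephyr, 34), (Sam, 20, Hal, 1993, 7, Zephyr, 34), (Sam, 33, Jo, 1993, 7, Zephyr, 34), (Sam, 38, Dee, 1993, 7, Zephyr, 34), (Sam, 39, Ada, 1993, 7, Zephyr, 34), (Sam, 39, Yan, 1993, 7, Zephyr, 34), (Sam, 4, Cal, 1993, 7, Zephyr, 34), (Sam, 4, Eve, 1993, 7, Zephyr, 34)}.
π[aname, sid, sname, mid, aid]: project onto (aname, sid, sname, mid, aid) → {(Sam, 7, Ada, 34, 39), (Sam, 7, Cal, 34, 4), (Sam, 7, Dee, 34, 38), (Sam, 7, Eve, 34, 4), (Sam, 7, Hal, 34, 20), (Sam, 7, Ivy, 34, 2), (Sam, 7, Jo, 34, 33), (Sam, 7, Sam, 34, 15), (Sam, 7, Uma, 34, 14), (Sam, 7, Yan, 34, 39)}
Filtering on mid ≥ sid and sid ≥ 7 leaves {(Sam, 7, Ada, 34, 39), (Sam, 7, Cal, 34, 4), (Sam, 7, Dee, 34, 38), (Sam, 7, Eve, 34, 4), (Sam, 7, Hal, 34, 20), (Sam, 7, Ivy, 34, 2), (Sam, 7, Jo, 34, 33), (Sam, 7, Sam, 34, 15), (Sam, 7, Uma, 34, 14), (Sam, 7, Yan, 34, 39)}.
π[sid, sname]: project onto (sid, sname) → {(7, Ada), (7, Cal), (7, Dee), (7, Eve), (7, Hal), (7, Ivy), (7, Jo), (7, Sam), (7, Uma), (7, Yan)}

{(7, Ada), (7, Cal), (7, Dee), (7, Eve), (7, Hal), (7, Ivy), (7, Jo), (7, Sam), (7, Uma), (7, Yan)}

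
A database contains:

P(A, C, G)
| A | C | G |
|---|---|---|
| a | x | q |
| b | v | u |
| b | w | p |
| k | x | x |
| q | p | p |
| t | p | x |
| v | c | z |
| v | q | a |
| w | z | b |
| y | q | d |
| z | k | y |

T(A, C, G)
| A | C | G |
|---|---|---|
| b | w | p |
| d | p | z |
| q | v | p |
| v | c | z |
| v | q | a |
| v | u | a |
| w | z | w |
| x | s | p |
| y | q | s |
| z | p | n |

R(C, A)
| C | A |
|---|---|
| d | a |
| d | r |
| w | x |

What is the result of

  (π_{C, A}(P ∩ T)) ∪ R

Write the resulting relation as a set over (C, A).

{(c, v), (d, a), (d, r), (q, v), (w, b), (w, x)}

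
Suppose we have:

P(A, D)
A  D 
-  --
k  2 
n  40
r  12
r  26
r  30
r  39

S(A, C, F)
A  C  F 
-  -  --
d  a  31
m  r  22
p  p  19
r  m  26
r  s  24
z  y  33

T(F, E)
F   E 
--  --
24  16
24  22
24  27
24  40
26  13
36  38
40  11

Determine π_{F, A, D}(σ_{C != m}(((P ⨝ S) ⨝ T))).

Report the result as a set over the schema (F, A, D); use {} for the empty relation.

{(24, r, 12), (24, r, 26), (24, r, 30), (24, r, 39)}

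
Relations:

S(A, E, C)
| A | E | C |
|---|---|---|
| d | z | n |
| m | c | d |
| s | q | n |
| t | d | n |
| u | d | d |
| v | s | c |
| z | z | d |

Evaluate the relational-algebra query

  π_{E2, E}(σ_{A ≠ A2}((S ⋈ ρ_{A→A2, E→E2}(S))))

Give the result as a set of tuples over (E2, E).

{(c, d), (c, z), (d, c), (d, q), (d, z), (q, d), (q, z), (z, c), (z, d), (z, q)}

ρ[A→A2, E→E2]: schema becomes (A2, E2, C); tuples unchanged.
Joining S and ρ_{A→A2, E→E2}(S) on C yields {(d, z, n, d, z), (d, z, n, s, q), (d, z, n, t, d), (m, c, d, m, c), (m, c, d, u, d), (m, c, d, z, z), (s, q, n, d, z), (s, q, n, s, q), (s, q, n, t, d), (t, d, n, d, z), (t, d, n, s, q), (t, d, n, t, d), (u, d, d, m, c), (u, d, d, u, d), (u, d, d, z, z), (v, s, c, v, s), (z, z, d, m, c), (z, z, d, u, d), (z, z, d, z, z)}.
Selection A ≠ A2: {(d, z, n, s, q), (d, z, n, t, d), (m, c, d, u, d), (m, c, d, z, z), (s, q, n, d, z), (s, q, n, t, d), (t, d, n, d, z), (t, d, n, s, q), (u, d, d, m, c), (u, d, d, z, z), (z, z, d, m, c), (z, z, d, u, d)}
π[E2, E]: project onto (E2, E) (2 duplicate(s) eliminated) → {(c, d), (c, z), (d, c), (d, q), (d, z), (q, d), (q, z), (z, c), (z, d), (z, q)}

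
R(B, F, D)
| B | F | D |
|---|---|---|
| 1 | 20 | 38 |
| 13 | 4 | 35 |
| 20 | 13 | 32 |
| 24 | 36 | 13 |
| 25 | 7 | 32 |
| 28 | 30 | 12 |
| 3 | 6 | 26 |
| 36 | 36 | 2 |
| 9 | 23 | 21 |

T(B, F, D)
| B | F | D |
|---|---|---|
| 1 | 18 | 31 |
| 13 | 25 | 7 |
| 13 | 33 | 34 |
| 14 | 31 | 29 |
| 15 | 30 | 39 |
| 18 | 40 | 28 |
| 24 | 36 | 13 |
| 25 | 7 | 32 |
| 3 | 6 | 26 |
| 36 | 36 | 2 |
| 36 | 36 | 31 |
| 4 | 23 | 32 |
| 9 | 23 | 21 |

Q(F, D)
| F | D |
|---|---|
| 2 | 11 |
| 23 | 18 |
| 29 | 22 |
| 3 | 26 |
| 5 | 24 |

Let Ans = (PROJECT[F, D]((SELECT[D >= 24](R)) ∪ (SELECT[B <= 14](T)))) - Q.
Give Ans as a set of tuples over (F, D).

Apply σ_{D >= 24}; surviving tuples: {(1, 20, 38), (13, 4, 35), (20, 13, 32), (25, 7, 32), (3, 6, 26)}
Apply σ_{B <= 14}; surviving tuples: {(1, 18, 31), (13, 25, 7), (13, 33, 34), (14, 31, 29), (3, 6, 26), (4, 23, 32), (9, 23, 21)}
Taking the union: {(1, 18, 31), (1, 20, 38), (13, 25, 7), (13, 33, 34), (13, 4, 35), (14, 31, 29), (20, 13, 32), (25, 7, 32), (3, 6, 26), (4, 23, 32), (9, 23, 21)}
π[F, D]: project onto (F, D) → {(13, 32), (18, 31), (20, 38), (23, 21), (23, 32), (25, 7), (31, 29), (33, 34), (4, 35), (6, 26), (7, 32)}
Taking the difference: {(13, 32), (18, 31), (20, 38), (23, 21), (23, 32), (25, 7), (31, 29), (33, 34), (4, 35), (6, 26), (7, 32)}

{(13, 32), (18, 31), (20, 38), (23, 21), (23, 32), (25, 7), (31, 29), (33, 34), (4, 35), (6, 26), (7, 32)}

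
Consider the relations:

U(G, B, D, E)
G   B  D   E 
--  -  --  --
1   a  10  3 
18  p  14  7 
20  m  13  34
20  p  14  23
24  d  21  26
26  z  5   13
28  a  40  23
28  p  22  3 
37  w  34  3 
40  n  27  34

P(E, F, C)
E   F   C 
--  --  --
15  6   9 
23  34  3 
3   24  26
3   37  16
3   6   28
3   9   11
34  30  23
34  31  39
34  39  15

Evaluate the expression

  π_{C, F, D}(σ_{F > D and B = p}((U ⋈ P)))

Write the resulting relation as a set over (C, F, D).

{(16, 37, 22), (26, 24, 22), (3, 34, 14)}

Natural join on E: {(1, a, 10, 3, 24, 26), (1, a, 10, 3, 37, 16), (1, a, 10, 3, 6, 28), (1, a, 10, 3, 9, 11), (20, m, 13, 34, 30, 23), (20, m, 13, 34, 31, 39), (20, m, 13, 34, 39, 15), (20, p, 14, 23, 34, 3), (28, a, 40, 23, 34, 3), (28, p, 22, 3, 24, 26), (28, p, 22, 3, 37, 16), (28, p, 22, 3, 6, 28), (28, p, 22, 3, 9, 11), (37, w, 34, 3, 24, 26), (37, w, 34, 3, 37, 16), (37, w, 34, 3, 6, 28), (37, w, 34, 3, 9, 11), (40, n, 27, 34, 30, 23), (40, n, 27, 34, 31, 39), (40, n, 27, 34, 39, 15)}
Apply σ_{F > D and B = p}; surviving tuples: {(20, p, 14, 23, 34, 3), (28, p, 22, 3, 24, 26), (28, p, 22, 3, 37, 16)}
Keep only column(s) C, F, D: {(16, 37, 22), (26, 24, 22), (3, 34, 14)}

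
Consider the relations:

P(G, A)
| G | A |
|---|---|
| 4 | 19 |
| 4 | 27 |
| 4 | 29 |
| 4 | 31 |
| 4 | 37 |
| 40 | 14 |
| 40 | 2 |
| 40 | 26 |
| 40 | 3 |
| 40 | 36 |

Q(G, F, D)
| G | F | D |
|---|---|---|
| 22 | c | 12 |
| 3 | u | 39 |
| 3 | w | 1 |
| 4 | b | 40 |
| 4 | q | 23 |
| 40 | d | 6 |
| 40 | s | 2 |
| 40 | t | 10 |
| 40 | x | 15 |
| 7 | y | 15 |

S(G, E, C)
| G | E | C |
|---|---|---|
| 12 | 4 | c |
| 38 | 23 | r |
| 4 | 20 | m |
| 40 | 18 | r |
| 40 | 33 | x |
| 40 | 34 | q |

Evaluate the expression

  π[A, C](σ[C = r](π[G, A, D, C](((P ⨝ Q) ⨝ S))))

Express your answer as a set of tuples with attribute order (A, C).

P ⋈ Q (natural join on G): {(4, 19, b, 40), (4, 19, q, 23), (4, 27, b, 40), (4, 27, q, 23), (4, 29, b, 40), (4, 29, q, 23), (4, 31, b, 40), (4, 31, q, 23), (4, 37, b, 40), (4, 37, q, 23), (40, 14, d, 6), (40, 14, s, 2), (40, 14, t, 10), (40, 14, x, 15), (40, 2, d, 6), (40, 2, s, 2), (40, 2, t, 10), (40, 2, x, 15), (40, 26, d, 6), (40, 26, s, 2), (40, 26, t, 10), (40, 26, x, 15), (40, 3, d, 6), (40, 3, s, 2), (40, 3, t, 10), (40, 3, x, 15), (40, 36, d, 6), (40, 36, s, 2), (40, 36, t, 10), (40, 36, x, 15)}
(P ⨝ Q) ⋈ S (natural join on G): {(4, 19, b, 40, 20, m), (4, 19, q, 23, 20, m), (4, 27, b, 40, 20, m), (4, 27, q, 23, 20, m), (4, 29, b, 40, 20, m), (4, 29, q, 23, 20, m), (4, 31, b, 40, 20, m), (4, 31, q, 23, 20, m), (4, 37, b, 40, 20, m), (4, 37, q, 23, 20, m), (40, 14, d, 6, 18, r), (40, 14, d, 6, 33, x), (40, 14, d, 6, 34, q), (40, 14, s, 2, 18, r), (40, 14, s, 2, 33, x), (40, 14, s, 2, 34, q), (40, 14, t, 10, 18, r), (40, 14, t, 10, 33, x), (40, 14, t, 10, 34, q), (40, 14, x, 15, 18, r), (40, 14, x, 15, 33, x), (40, 14, x, 15, 34, q), (40, 2, d, 6, 18, r), (40, 2, d, 6, 33, x), (40, 2, d, 6, 34, q), (40, 2, s, 2, 18, r), (40, 2, s, 2, 33, x), (40, 2, s, 2, 34, q), (40, 2, t, 10, 18, r), (40, 2, t, 10, 33, x), (40, 2, t, 10, 34, q), (40, 2, x, 15, 18, r), (40, 2, x, 15, 33, x), (40, 2, x, 15, 34, q), (40, 26, d, 6, 18, r), (40, 26, d, 6, 33, x), (40, 26, d, 6, 34, q), (40, 26, s, 2, 18, r), (40, 26, s, 2, 33, x), (40, 26, s, 2, 34, q), (40, 26, t, 10, 18, r), (40, 26, t, 10, 33, x), (40, 26, t, 10, 34, q), (40, 26, x, 15, 18, r), (40, 26, x, 15, 33, x), (40, 26, x, 15, 34, q), (40, 3, d, 6, 18, r), (40, 3, d, 6, 33, x), (40, 3, d, 6, 34, q), (40, 3, s, 2, 18, r), (40, 3, s, 2, 33, x), (40, 3, s, 2, 34, q), (40, 3, t, 10, 18, r), (40, 3, t, 10, 33, x), (40, 3, t, 10, 34, q), (40, 3, x, 15, 18, r), (40, 3, x, 15, 33, x), (40, 3, x, 15, 34, q), (40, 36, d, 6, 18, r), (40, 36, d, 6, 33, x), (40, 36, d, 6, 34, q), (40, 36, s, 2, 18, r), (40, 36, s, 2, 33, x), (40, 36, s, 2, 34, q), (40, 36, t, 10, 18, r), (40, 36, t, 10, 33, x), (40, 36, t, 10, 34, q), (40, 36, x, 15, 18, r), (40, 36, x, 15, 33, x), (40, 36, x, 15, 34, q)}
Projecting to G, A, D, C: {(4, 19, 23, m), (4, 19, 40, m), (4, 27, 23, m), (4, 27, 40, m), (4, 29, 23, m), (4, 29, 40, m), (4, 31, 23, m), (4, 31, 40, m), (4, 37, 23, m), (4, 37, 40, m), (40, 14, 10, q), (40, 14, 10, r), (40, 14, 10, x), (40, 14, 15, q), (40, 14, 15, r), (40, 14, 15, x), (40, 14, 2, q), (40, 14, 2, r), (40, 14, 2, x), (40, 14, 6, q), (40, 14, 6, r), (40, 14, 6, x), (40, 2, 10, q), (40, 2, 10, r), (40, 2, 10, x), (40, 2, 15, q), (40, 2, 15, r), (40, 2, 15, x), (40, 2, 2, q), (40, 2, 2, r), (40, 2, 2, x), (40, 2, 6, q), (40, 2, 6, r), (40, 2, 6, x), (40, 26, 10, q), (40, 26, 10, r), (40, 26, 10, x), (40, 26, 15, q), (40, 26, 15, r), (40, 26, 15, x), (40, 26, 2, q), (40, 26, 2, r), (40, 26, 2, x), (40, 26, 6, q), (40, 26, 6, r), (40, 26, 6, x), (40, 3, 10, q), (40, 3, 10, r), (40, 3, 10, x), (40, 3, 15, q), (40, 3, 15, r), (40, 3, 15, x), (40, 3, 2, q), (40, 3, 2, r), (40, 3, 2, x), (40, 3, 6, q), (40, 3, 6, r), (40, 3, 6, x), (40, 36, 10, q), (40, 36, 10, r), (40, 36, 10, x), (40, 36, 15, q), (40, 36, 15, r), (40, 36, 15, x), (40, 36, 2, q), (40, 36, 2, r), (40, 36, 2, x), (40, 36, 6, q), (40, 36, 6, r), (40, 36, 6, x)}
Selection C = r: {(40, 14, 10, r), (40, 14, 15, r), (40, 14, 2, r), (40, 14, 6, r), (40, 2, 10, r), (40, 2, 15, r), (40, 2, 2, r), (40, 2, 6, r), (40, 26, 10, r), (40, 26, 15, r), (40, 26, 2, r), (40, 26, 6, r), (40, 3, 10, r), (40, 3, 15, r), (40, 3, 2, r), (40, 3, 6, r), (40, 36, 10, r), (40, 36, 15, r), (40, 36, 2, r), (40, 36, 6, r)}
Projecting to A, C (15 duplicate(s) eliminated): {(14, r), (2, r), (26, r), (3, r), (36, r)}

{(14, r), (2, r), (26, r), (3, r), (36, r)}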